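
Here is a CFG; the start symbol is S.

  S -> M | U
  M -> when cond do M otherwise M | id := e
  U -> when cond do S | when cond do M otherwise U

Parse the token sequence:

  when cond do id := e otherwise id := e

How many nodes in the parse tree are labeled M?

[S [M when cond do [M id := e] otherwise [M id := e]]]

3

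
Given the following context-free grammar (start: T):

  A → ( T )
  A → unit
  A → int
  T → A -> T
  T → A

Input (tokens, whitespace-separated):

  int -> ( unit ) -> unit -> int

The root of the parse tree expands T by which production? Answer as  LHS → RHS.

T → A -> T

[T [A int] -> [T [A ( [T [A unit]] )] -> [T [A unit] -> [T [A int]]]]]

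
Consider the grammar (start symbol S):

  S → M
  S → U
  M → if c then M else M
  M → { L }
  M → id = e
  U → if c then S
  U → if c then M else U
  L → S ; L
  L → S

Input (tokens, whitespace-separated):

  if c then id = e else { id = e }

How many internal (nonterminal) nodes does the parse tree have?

7

[S [M if c then [M id = e] else [M { [L [S [M id = e]]] }]]]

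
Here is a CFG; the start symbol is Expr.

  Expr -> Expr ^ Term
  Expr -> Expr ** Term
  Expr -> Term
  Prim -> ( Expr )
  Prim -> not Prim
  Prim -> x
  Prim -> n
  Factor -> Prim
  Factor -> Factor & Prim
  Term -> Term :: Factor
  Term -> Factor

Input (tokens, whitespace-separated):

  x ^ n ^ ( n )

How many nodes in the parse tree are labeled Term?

4

[Expr [Expr [Expr [Term [Factor [Prim x]]]] ^ [Term [Factor [Prim n]]]] ^ [Term [Factor [Prim ( [Expr [Term [Factor [Prim n]]]] )]]]]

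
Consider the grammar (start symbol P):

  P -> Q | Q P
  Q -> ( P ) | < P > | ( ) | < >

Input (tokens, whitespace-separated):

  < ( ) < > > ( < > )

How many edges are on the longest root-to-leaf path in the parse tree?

5

[P [Q < [P [Q ( )] [P [Q < >]]] >] [P [Q ( [P [Q < >]] )]]]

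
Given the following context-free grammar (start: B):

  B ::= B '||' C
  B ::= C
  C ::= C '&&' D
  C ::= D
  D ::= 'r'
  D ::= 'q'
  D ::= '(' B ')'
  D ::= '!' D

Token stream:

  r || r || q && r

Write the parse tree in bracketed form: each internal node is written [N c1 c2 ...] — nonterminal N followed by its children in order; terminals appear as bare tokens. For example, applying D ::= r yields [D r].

[B [B [B [C [D r]]] || [C [D r]]] || [C [C [D q]] && [D r]]]

B
B || C
B || C || C
C || C || C
D || C || C
r || C || C
r || D || C
r || r || C
r || r || C && D
r || r || D && D
r || r || q && D
r || r || q && r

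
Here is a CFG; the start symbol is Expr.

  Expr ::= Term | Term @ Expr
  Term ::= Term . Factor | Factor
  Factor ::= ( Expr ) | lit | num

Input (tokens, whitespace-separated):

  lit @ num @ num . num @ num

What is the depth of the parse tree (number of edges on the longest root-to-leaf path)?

[Expr [Term [Factor lit]] @ [Expr [Term [Factor num]] @ [Expr [Term [Term [Factor num]] . [Factor num]] @ [Expr [Term [Factor num]]]]]]

6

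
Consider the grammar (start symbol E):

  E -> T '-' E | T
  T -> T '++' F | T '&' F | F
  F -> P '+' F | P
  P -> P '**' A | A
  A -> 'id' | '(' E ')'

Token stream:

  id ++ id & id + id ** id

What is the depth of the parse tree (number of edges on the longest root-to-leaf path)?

[E [T [T [T [F [P [A id]]]] ++ [F [P [A id]]]] & [F [P [A id]] + [F [P [P [A id]] ** [A id]]]]]]

7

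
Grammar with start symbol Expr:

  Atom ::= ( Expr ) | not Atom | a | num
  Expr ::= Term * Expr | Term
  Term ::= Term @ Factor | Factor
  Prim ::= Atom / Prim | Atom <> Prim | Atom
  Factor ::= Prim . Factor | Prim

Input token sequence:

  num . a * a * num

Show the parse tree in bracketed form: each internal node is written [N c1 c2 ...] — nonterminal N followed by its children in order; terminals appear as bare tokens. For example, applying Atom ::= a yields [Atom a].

[Expr [Term [Factor [Prim [Atom num]] . [Factor [Prim [Atom a]]]]] * [Expr [Term [Factor [Prim [Atom a]]]] * [Expr [Term [Factor [Prim [Atom num]]]]]]]

Expr
Term * Expr
Factor * Expr
Prim . Factor * Expr
Atom . Factor * Expr
num . Factor * Expr
num . Prim * Expr
num . Atom * Expr
num . a * Expr
num . a * Term * Expr
num . a * Factor * Expr
num . a * Prim * Expr
num . a * Atom * Expr
num . a * a * Expr
num . a * a * Term
num . a * a * Factor
num . a * a * Prim
num . a * a * Atom
num . a * a * num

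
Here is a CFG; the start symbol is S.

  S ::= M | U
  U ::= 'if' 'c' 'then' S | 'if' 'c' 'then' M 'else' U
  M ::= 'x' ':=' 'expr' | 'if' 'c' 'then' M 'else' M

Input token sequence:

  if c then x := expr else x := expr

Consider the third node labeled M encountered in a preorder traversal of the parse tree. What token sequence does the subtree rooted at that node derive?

[S [M if c then [M x := expr] else [M x := expr]]]

x := expr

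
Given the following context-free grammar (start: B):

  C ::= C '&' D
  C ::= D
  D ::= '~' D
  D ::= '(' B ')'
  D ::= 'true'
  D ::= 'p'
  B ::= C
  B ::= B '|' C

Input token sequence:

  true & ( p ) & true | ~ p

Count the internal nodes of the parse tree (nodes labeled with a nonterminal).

[B [B [C [C [C [D true]] & [D ( [B [C [D p]]] )]] & [D true]]] | [C [D ~ [D p]]]]

14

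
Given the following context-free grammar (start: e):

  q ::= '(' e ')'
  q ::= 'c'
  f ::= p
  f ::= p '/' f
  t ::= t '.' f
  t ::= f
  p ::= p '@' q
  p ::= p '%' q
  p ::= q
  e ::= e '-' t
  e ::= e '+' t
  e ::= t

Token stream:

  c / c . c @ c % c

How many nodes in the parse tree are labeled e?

[e [t [t [f [p [q c]] / [f [p [q c]]]]] . [f [p [p [p [q c]] @ [q c]] % [q c]]]]]

1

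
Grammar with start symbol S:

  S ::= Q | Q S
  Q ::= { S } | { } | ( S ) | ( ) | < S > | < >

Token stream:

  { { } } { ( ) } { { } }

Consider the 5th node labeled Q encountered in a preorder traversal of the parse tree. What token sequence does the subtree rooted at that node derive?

{ { } }

[S [Q { [S [Q { }]] }] [S [Q { [S [Q ( )]] }] [S [Q { [S [Q { }]] }]]]]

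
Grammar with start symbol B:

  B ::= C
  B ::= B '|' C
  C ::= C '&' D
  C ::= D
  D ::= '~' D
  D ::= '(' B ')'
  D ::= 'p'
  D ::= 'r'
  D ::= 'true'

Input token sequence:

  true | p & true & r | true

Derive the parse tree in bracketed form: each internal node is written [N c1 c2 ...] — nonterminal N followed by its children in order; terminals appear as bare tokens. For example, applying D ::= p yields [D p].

[B [B [B [C [D true]]] | [C [C [C [D p]] & [D true]] & [D r]]] | [C [D true]]]

B
B | C
B | C | C
C | C | C
D | C | C
true | C | C
true | C & D | C
true | C & D & D | C
true | D & D & D | C
true | p & D & D | C
true | p & true & D | C
true | p & true & r | C
true | p & true & r | D
true | p & true & r | true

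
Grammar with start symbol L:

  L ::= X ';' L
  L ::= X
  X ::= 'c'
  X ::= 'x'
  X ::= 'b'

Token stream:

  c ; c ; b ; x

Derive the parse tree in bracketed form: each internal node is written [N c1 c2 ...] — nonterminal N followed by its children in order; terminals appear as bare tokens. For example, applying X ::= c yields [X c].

[L [X c] ; [L [X c] ; [L [X b] ; [L [X x]]]]]

L
X ; L
c ; L
c ; X ; L
c ; c ; L
c ; c ; X ; L
c ; c ; b ; L
c ; c ; b ; X
c ; c ; b ; x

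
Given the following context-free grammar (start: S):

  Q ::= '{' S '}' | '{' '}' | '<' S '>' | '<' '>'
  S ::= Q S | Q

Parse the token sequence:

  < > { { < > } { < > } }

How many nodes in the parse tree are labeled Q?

[S [Q < >] [S [Q { [S [Q { [S [Q < >]] }] [S [Q { [S [Q < >]] }]]] }]]]

6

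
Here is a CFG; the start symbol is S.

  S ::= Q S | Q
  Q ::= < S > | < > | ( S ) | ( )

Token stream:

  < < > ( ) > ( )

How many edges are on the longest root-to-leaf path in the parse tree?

[S [Q < [S [Q < >] [S [Q ( )]]] >] [S [Q ( )]]]

5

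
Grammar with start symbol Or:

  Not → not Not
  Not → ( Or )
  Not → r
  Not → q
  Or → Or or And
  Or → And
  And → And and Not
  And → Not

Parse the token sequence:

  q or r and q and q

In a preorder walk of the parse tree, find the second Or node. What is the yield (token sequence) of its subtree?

[Or [Or [And [Not q]]] or [And [And [And [Not r]] and [Not q]] and [Not q]]]

q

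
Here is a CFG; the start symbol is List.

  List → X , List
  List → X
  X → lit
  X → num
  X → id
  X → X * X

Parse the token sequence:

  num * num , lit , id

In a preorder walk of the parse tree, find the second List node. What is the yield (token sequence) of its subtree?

[List [X [X num] * [X num]] , [List [X lit] , [List [X id]]]]

lit , id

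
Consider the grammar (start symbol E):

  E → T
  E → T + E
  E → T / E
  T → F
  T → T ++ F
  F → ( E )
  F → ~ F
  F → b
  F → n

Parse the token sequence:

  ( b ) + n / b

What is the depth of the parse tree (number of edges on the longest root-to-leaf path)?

[E [T [F ( [E [T [F b]]] )]] + [E [T [F n]] / [E [T [F b]]]]]

6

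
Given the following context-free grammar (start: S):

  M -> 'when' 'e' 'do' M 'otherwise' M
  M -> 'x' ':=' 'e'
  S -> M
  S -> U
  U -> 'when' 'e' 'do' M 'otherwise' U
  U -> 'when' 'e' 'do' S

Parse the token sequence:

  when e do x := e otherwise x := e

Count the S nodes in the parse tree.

1

[S [M when e do [M x := e] otherwise [M x := e]]]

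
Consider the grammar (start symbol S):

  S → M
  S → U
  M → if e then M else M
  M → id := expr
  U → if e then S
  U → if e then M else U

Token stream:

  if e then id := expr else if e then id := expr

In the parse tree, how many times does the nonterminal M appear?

[S [U if e then [M id := expr] else [U if e then [S [M id := expr]]]]]

2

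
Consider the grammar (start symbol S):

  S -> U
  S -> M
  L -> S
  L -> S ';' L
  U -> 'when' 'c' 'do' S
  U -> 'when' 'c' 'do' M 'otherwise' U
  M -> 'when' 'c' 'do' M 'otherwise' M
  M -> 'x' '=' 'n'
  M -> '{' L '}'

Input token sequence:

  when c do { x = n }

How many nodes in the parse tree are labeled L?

[S [U when c do [S [M { [L [S [M x = n]]] }]]]]

1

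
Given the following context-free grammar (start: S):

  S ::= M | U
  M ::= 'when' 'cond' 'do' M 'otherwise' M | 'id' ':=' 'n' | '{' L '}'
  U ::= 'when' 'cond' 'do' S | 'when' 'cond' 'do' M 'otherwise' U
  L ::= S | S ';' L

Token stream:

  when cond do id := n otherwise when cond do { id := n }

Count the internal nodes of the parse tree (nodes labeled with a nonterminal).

9

[S [U when cond do [M id := n] otherwise [U when cond do [S [M { [L [S [M id := n]]] }]]]]]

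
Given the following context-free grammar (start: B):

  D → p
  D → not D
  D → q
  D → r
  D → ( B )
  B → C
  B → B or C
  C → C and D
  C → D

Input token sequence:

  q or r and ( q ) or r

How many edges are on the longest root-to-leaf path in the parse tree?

[B [B [B [C [D q]]] or [C [C [D r]] and [D ( [B [C [D q]]] )]]] or [C [D r]]]

7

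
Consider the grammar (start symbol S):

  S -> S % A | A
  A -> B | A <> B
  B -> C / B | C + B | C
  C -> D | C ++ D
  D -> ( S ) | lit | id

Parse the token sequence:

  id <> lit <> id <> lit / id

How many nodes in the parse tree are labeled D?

5

[S [A [A [A [A [B [C [D id]]]] <> [B [C [D lit]]]] <> [B [C [D id]]]] <> [B [C [D lit]] / [B [C [D id]]]]]]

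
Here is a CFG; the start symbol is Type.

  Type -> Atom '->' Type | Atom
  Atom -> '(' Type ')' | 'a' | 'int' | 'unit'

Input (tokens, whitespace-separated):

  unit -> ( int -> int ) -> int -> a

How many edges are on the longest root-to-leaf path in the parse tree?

[Type [Atom unit] -> [Type [Atom ( [Type [Atom int] -> [Type [Atom int]]] )] -> [Type [Atom int] -> [Type [Atom a]]]]]

6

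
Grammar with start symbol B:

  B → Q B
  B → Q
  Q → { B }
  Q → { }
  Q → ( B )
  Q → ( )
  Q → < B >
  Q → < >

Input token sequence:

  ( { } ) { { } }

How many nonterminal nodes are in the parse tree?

8

[B [Q ( [B [Q { }]] )] [B [Q { [B [Q { }]] }]]]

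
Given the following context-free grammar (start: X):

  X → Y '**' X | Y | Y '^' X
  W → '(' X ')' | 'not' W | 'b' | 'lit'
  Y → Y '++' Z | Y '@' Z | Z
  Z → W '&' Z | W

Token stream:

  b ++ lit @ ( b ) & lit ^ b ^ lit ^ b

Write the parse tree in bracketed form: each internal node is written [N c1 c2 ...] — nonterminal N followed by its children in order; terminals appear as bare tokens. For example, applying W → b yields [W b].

[X [Y [Y [Y [Z [W b]]] ++ [Z [W lit]]] @ [Z [W ( [X [Y [Z [W b]]]] )] & [Z [W lit]]]] ^ [X [Y [Z [W b]]] ^ [X [Y [Z [W lit]]] ^ [X [Y [Z [W b]]]]]]]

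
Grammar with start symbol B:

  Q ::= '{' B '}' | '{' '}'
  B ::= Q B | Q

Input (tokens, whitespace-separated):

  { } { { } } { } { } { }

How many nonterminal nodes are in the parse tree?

[B [Q { }] [B [Q { [B [Q { }]] }] [B [Q { }] [B [Q { }] [B [Q { }]]]]]]

12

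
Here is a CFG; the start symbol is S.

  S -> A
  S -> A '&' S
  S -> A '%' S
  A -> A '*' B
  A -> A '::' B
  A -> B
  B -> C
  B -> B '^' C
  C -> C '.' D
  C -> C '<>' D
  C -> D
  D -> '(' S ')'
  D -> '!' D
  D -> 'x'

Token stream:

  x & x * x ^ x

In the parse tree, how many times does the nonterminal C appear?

[S [A [B [C [D x]]]] & [S [A [A [B [C [D x]]]] * [B [B [C [D x]]] ^ [C [D x]]]]]]

4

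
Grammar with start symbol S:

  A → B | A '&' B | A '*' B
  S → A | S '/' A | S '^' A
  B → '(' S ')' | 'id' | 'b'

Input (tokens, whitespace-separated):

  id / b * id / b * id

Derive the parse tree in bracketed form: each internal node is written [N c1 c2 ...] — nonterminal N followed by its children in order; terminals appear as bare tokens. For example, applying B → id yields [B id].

[S [S [S [A [B id]]] / [A [A [B b]] * [B id]]] / [A [A [B b]] * [B id]]]

S
S / A
S / A / A
A / A / A
B / A / A
id / A / A
id / A * B / A
id / B * B / A
id / b * B / A
id / b * id / A
id / b * id / A * B
id / b * id / B * B
id / b * id / b * B
id / b * id / b * id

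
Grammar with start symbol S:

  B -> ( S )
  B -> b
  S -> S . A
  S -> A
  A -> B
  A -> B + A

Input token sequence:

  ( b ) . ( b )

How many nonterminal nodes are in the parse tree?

[S [S [A [B ( [S [A [B b]]] )]]] . [A [B ( [S [A [B b]]] )]]]

12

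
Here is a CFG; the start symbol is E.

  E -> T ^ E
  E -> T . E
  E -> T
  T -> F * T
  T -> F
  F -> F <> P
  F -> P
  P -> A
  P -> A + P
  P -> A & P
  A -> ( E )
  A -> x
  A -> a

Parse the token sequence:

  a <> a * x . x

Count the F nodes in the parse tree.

4

[E [T [F [F [P [A a]]] <> [P [A a]]] * [T [F [P [A x]]]]] . [E [T [F [P [A x]]]]]]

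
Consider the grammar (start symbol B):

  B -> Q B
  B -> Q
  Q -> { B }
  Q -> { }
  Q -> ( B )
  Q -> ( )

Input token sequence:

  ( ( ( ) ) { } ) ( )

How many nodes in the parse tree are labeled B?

[B [Q ( [B [Q ( [B [Q ( )]] )] [B [Q { }]]] )] [B [Q ( )]]]

5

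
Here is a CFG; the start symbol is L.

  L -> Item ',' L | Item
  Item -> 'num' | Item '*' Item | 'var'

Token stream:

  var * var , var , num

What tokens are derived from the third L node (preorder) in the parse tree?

num

[L [Item [Item var] * [Item var]] , [L [Item var] , [L [Item num]]]]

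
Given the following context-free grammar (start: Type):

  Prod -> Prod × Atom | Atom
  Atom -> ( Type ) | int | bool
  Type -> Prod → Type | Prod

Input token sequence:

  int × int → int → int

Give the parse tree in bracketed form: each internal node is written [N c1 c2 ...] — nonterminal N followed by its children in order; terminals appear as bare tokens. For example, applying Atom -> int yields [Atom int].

Type
Prod → Type
Prod × Atom → Type
Atom × Atom → Type
int × Atom → Type
int × int → Type
int × int → Prod → Type
int × int → Atom → Type
int × int → int → Type
int × int → int → Prod
int × int → int → Atom
int × int → int → int

[Type [Prod [Prod [Atom int]] × [Atom int]] → [Type [Prod [Atom int]] → [Type [Prod [Atom int]]]]]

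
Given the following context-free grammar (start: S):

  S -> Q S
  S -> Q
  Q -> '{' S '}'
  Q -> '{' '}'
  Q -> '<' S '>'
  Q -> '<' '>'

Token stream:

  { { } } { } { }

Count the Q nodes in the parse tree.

[S [Q { [S [Q { }]] }] [S [Q { }] [S [Q { }]]]]

4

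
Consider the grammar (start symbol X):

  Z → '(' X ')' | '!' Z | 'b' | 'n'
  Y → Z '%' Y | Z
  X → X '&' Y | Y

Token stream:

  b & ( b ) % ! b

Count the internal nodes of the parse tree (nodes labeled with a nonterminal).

[X [X [Y [Z b]]] & [Y [Z ( [X [Y [Z b]]] )] % [Y [Z ! [Z b]]]]]

12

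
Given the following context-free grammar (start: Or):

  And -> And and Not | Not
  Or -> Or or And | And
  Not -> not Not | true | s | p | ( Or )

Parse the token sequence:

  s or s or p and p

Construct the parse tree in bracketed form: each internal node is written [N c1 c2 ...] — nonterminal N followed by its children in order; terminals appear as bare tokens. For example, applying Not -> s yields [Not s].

[Or [Or [Or [And [Not s]]] or [And [Not s]]] or [And [And [Not p]] and [Not p]]]

Or
Or or And
Or or And or And
And or And or And
Not or And or And
s or And or And
s or Not or And
s or s or And
s or s or And and Not
s or s or Not and Not
s or s or p and Not
s or s or p and p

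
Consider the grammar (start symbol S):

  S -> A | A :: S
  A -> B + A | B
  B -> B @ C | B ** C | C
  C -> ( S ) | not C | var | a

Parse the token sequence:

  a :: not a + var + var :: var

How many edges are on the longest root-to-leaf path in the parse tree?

[S [A [B [C a]]] :: [S [A [B [C not [C a]]] + [A [B [C var]] + [A [B [C var]]]]] :: [S [A [B [C var]]]]]]

7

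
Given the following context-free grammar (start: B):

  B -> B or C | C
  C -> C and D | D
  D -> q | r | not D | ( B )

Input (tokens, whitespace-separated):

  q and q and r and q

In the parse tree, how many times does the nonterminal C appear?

4

[B [C [C [C [C [D q]] and [D q]] and [D r]] and [D q]]]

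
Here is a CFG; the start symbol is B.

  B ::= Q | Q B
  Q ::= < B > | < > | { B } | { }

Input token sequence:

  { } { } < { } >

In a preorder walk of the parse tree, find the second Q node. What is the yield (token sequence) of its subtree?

[B [Q { }] [B [Q { }] [B [Q < [B [Q { }]] >]]]]

{ }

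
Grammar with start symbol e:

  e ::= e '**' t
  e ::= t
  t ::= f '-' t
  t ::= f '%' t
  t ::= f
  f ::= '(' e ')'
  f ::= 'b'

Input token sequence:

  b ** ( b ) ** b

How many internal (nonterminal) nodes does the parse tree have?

12

[e [e [e [t [f b]]] ** [t [f ( [e [t [f b]]] )]]] ** [t [f b]]]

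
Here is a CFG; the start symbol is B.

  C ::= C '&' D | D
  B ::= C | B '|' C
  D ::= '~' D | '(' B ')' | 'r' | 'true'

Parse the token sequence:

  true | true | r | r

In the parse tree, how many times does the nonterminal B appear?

[B [B [B [B [C [D true]]] | [C [D true]]] | [C [D r]]] | [C [D r]]]

4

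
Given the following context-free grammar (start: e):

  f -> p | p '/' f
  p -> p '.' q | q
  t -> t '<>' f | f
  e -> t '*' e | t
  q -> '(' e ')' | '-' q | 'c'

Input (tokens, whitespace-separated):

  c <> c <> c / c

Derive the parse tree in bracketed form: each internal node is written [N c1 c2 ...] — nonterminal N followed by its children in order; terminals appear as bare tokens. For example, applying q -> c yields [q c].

e
t
t <> f
t <> f <> f
f <> f <> f
p <> f <> f
q <> f <> f
c <> f <> f
c <> p <> f
c <> q <> f
c <> c <> f
c <> c <> p / f
c <> c <> q / f
c <> c <> c / f
c <> c <> c / p
c <> c <> c / q
c <> c <> c / c

[e [t [t [t [f [p [q c]]]] <> [f [p [q c]]]] <> [f [p [q c]] / [f [p [q c]]]]]]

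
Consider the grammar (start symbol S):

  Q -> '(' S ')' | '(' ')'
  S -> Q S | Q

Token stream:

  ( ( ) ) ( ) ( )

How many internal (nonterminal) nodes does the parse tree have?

[S [Q ( [S [Q ( )]] )] [S [Q ( )] [S [Q ( )]]]]

8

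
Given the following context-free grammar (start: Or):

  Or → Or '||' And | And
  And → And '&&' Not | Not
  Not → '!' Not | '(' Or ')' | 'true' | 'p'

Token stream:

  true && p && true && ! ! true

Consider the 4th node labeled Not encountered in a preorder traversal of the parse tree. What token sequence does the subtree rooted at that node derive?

[Or [And [And [And [And [Not true]] && [Not p]] && [Not true]] && [Not ! [Not ! [Not true]]]]]

! ! true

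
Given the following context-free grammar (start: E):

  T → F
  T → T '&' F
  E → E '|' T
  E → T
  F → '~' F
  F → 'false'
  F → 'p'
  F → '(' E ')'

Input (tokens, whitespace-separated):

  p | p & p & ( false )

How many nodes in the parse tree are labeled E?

[E [E [T [F p]]] | [T [T [T [F p]] & [F p]] & [F ( [E [T [F false]]] )]]]

3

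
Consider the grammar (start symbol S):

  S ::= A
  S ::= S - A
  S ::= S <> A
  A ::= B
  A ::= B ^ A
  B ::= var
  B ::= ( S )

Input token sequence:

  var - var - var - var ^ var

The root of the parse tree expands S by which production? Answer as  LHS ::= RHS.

[S [S [S [S [A [B var]]] - [A [B var]]] - [A [B var]]] - [A [B var] ^ [A [B var]]]]

S ::= S - A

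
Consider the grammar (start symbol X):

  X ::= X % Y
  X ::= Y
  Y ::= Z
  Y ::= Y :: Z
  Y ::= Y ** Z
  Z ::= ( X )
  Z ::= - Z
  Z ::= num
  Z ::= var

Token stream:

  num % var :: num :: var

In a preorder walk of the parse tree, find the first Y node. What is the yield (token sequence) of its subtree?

[X [X [Y [Z num]]] % [Y [Y [Y [Z var]] :: [Z num]] :: [Z var]]]

num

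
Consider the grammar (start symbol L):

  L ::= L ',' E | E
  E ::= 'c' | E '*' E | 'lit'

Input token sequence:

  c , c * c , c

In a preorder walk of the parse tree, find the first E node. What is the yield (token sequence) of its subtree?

c

[L [L [L [E c]] , [E [E c] * [E c]]] , [E c]]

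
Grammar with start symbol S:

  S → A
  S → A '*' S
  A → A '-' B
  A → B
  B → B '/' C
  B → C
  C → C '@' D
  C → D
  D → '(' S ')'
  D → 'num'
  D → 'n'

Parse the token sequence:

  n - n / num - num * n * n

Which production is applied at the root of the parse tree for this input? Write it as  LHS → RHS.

[S [A [A [A [B [C [D n]]]] - [B [B [C [D n]]] / [C [D num]]]] - [B [C [D num]]]] * [S [A [B [C [D n]]]] * [S [A [B [C [D n]]]]]]]

S → A '*' S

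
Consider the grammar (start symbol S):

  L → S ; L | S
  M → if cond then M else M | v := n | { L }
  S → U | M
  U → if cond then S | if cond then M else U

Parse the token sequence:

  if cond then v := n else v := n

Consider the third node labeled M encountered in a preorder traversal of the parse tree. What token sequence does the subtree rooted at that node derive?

v := n

[S [M if cond then [M v := n] else [M v := n]]]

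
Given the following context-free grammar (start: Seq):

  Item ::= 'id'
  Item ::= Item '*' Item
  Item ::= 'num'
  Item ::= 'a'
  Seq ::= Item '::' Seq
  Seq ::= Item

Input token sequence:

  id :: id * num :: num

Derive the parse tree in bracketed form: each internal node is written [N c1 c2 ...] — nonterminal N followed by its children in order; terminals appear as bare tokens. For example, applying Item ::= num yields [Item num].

Seq
Item :: Seq
id :: Seq
id :: Item :: Seq
id :: Item * Item :: Seq
id :: id * Item :: Seq
id :: id * num :: Seq
id :: id * num :: Item
id :: id * num :: num

[Seq [Item id] :: [Seq [Item [Item id] * [Item num]] :: [Seq [Item num]]]]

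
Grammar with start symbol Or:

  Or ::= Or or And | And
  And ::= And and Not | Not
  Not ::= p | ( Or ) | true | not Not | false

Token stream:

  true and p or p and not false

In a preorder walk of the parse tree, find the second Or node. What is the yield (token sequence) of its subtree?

true and p

[Or [Or [And [And [Not true]] and [Not p]]] or [And [And [Not p]] and [Not not [Not false]]]]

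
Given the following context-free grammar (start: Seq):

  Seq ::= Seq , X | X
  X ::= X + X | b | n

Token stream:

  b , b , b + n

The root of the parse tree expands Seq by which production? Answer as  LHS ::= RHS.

Seq ::= Seq , X

[Seq [Seq [Seq [X b]] , [X b]] , [X [X b] + [X n]]]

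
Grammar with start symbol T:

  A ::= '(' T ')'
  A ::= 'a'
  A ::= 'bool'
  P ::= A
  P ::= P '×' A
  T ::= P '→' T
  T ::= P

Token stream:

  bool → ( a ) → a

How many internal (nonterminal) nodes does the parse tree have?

12

[T [P [A bool]] → [T [P [A ( [T [P [A a]]] )]] → [T [P [A a]]]]]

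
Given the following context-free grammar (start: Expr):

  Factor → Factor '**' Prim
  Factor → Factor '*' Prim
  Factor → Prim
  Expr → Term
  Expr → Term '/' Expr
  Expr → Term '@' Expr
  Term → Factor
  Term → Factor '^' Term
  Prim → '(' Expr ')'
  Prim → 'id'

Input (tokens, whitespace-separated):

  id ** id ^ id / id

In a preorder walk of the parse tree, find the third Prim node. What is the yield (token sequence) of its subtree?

id

[Expr [Term [Factor [Factor [Prim id]] ** [Prim id]] ^ [Term [Factor [Prim id]]]] / [Expr [Term [Factor [Prim id]]]]]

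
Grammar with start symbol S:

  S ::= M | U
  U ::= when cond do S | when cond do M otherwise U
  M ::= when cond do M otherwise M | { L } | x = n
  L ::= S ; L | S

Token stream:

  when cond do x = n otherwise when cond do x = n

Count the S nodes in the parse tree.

2

[S [U when cond do [M x = n] otherwise [U when cond do [S [M x = n]]]]]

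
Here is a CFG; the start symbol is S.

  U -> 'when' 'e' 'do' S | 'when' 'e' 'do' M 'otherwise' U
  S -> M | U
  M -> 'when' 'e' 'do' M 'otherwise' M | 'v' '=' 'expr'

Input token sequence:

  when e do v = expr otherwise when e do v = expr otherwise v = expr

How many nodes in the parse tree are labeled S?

1

[S [M when e do [M v = expr] otherwise [M when e do [M v = expr] otherwise [M v = expr]]]]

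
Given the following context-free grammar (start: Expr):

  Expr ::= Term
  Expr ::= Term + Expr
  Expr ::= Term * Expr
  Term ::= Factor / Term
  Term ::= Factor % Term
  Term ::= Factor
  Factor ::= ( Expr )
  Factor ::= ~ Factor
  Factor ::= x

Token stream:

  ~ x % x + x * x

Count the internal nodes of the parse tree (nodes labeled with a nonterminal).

12

[Expr [Term [Factor ~ [Factor x]] % [Term [Factor x]]] + [Expr [Term [Factor x]] * [Expr [Term [Factor x]]]]]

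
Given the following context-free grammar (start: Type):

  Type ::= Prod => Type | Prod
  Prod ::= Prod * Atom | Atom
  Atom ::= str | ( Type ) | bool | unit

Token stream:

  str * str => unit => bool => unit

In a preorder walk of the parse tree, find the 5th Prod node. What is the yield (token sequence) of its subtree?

[Type [Prod [Prod [Atom str]] * [Atom str]] => [Type [Prod [Atom unit]] => [Type [Prod [Atom bool]] => [Type [Prod [Atom unit]]]]]]

unit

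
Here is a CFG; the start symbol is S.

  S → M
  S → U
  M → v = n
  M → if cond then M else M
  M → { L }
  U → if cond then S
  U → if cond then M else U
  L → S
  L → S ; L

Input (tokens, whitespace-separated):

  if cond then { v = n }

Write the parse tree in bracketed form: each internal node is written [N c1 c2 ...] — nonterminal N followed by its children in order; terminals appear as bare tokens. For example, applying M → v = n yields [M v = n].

S
U
if cond then S
if cond then M
if cond then { L }
if cond then { S }
if cond then { M }
if cond then { v = n }

[S [U if cond then [S [M { [L [S [M v = n]]] }]]]]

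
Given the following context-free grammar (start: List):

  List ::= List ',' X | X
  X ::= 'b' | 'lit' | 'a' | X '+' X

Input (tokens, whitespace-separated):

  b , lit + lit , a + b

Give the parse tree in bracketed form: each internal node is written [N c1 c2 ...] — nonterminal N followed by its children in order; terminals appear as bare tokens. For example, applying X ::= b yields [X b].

[List [List [List [X b]] , [X [X lit] + [X lit]]] , [X [X a] + [X b]]]

List
List , X
List , X , X
X , X , X
b , X , X
b , X + X , X
b , lit + X , X
b , lit + lit , X
b , lit + lit , X + X
b , lit + lit , a + X
b , lit + lit , a + b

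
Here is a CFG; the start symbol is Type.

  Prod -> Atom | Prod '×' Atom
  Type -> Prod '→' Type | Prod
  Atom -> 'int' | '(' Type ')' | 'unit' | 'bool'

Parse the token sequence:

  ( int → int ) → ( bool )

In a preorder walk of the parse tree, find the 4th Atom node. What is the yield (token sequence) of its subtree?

[Type [Prod [Atom ( [Type [Prod [Atom int]] → [Type [Prod [Atom int]]]] )]] → [Type [Prod [Atom ( [Type [Prod [Atom bool]]] )]]]]

( bool )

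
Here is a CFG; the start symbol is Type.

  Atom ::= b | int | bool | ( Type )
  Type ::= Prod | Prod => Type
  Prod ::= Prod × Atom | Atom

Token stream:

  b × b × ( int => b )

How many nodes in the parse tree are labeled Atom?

5

[Type [Prod [Prod [Prod [Atom b]] × [Atom b]] × [Atom ( [Type [Prod [Atom int]] => [Type [Prod [Atom b]]]] )]]]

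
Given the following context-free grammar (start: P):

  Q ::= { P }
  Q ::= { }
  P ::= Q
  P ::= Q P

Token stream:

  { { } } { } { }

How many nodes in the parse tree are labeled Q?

[P [Q { [P [Q { }]] }] [P [Q { }] [P [Q { }]]]]

4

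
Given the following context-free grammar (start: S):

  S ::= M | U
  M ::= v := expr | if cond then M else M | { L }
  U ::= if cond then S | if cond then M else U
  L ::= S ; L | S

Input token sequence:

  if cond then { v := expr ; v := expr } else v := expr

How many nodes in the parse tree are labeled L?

2

[S [M if cond then [M { [L [S [M v := expr]] ; [L [S [M v := expr]]]] }] else [M v := expr]]]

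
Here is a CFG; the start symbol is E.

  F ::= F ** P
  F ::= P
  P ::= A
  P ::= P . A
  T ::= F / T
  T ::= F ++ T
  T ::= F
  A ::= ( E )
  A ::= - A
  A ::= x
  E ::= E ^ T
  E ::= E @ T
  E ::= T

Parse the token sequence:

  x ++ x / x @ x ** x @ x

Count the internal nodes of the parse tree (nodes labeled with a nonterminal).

26

[E [E [E [T [F [P [A x]]] ++ [T [F [P [A x]]] / [T [F [P [A x]]]]]]] @ [T [F [F [P [A x]]] ** [P [A x]]]]] @ [T [F [P [A x]]]]]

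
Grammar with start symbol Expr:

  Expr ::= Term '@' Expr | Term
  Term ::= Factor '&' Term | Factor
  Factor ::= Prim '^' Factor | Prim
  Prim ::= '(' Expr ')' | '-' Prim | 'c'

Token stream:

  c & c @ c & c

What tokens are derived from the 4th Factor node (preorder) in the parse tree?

[Expr [Term [Factor [Prim c]] & [Term [Factor [Prim c]]]] @ [Expr [Term [Factor [Prim c]] & [Term [Factor [Prim c]]]]]]

c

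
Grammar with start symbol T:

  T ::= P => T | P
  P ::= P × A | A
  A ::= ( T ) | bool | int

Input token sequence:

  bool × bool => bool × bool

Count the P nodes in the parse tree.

4

[T [P [P [A bool]] × [A bool]] => [T [P [P [A bool]] × [A bool]]]]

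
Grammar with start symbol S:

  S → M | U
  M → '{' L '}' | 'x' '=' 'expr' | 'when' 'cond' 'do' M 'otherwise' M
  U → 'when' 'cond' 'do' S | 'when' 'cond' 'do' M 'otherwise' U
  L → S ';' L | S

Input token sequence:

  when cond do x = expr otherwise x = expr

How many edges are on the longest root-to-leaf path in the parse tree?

3

[S [M when cond do [M x = expr] otherwise [M x = expr]]]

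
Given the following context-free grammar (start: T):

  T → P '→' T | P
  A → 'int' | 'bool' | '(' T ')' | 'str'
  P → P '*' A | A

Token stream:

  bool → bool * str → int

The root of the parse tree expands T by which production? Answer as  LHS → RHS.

T → P '→' T

[T [P [A bool]] → [T [P [P [A bool]] * [A str]] → [T [P [A int]]]]]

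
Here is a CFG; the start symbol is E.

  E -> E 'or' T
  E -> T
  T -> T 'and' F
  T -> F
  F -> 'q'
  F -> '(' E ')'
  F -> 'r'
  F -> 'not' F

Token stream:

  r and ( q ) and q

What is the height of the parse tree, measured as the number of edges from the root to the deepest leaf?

7

[E [T [T [T [F r]] and [F ( [E [T [F q]]] )]] and [F q]]]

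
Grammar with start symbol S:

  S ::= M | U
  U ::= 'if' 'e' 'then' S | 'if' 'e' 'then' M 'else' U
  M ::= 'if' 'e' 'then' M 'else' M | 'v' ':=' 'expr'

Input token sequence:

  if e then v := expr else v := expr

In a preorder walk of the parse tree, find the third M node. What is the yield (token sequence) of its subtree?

[S [M if e then [M v := expr] else [M v := expr]]]

v := expr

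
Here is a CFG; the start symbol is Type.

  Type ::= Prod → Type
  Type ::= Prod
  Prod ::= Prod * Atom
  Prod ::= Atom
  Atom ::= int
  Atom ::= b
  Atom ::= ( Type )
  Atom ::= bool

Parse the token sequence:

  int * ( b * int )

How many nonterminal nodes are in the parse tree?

[Type [Prod [Prod [Atom int]] * [Atom ( [Type [Prod [Prod [Atom b]] * [Atom int]]] )]]]

10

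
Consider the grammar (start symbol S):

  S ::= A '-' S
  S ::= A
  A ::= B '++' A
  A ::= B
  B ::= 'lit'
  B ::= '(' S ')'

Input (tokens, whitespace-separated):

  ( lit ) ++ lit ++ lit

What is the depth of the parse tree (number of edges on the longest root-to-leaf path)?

[S [A [B ( [S [A [B lit]]] )] ++ [A [B lit] ++ [A [B lit]]]]]

6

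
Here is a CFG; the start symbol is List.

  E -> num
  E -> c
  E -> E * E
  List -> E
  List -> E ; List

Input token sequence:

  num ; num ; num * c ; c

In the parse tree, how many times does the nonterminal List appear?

4

[List [E num] ; [List [E num] ; [List [E [E num] * [E c]] ; [List [E c]]]]]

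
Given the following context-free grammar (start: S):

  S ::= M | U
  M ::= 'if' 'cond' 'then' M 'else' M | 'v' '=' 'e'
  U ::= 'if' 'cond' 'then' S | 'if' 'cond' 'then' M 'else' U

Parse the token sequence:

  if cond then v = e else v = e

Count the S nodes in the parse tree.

[S [M if cond then [M v = e] else [M v = e]]]

1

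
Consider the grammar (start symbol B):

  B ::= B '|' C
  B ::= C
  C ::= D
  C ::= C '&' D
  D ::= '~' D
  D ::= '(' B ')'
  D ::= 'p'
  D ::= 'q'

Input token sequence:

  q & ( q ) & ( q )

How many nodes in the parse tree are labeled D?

5

[B [C [C [C [D q]] & [D ( [B [C [D q]]] )]] & [D ( [B [C [D q]]] )]]]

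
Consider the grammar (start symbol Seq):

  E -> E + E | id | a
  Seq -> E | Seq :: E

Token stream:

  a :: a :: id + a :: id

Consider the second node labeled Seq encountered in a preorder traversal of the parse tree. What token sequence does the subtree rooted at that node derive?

a :: a :: id + a

[Seq [Seq [Seq [Seq [E a]] :: [E a]] :: [E [E id] + [E a]]] :: [E id]]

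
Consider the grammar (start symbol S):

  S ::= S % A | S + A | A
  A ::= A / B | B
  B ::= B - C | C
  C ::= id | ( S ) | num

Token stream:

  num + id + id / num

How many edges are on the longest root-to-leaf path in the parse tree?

[S [S [S [A [B [C num]]]] + [A [B [C id]]]] + [A [A [B [C id]]] / [B [C num]]]]

6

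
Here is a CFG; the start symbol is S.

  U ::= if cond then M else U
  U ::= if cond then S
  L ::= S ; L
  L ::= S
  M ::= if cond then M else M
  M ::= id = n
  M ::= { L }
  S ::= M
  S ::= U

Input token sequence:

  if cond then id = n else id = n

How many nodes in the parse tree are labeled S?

1

[S [M if cond then [M id = n] else [M id = n]]]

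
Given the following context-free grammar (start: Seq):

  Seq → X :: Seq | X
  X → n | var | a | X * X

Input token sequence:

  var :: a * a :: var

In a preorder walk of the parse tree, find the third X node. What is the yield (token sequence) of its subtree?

a

[Seq [X var] :: [Seq [X [X a] * [X a]] :: [Seq [X var]]]]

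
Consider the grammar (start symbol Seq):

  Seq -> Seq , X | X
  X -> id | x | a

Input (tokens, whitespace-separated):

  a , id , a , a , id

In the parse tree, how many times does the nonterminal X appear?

5

[Seq [Seq [Seq [Seq [Seq [X a]] , [X id]] , [X a]] , [X a]] , [X id]]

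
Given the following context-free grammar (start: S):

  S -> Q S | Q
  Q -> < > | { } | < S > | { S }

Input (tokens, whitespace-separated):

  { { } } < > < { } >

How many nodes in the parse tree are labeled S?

[S [Q { [S [Q { }]] }] [S [Q < >] [S [Q < [S [Q { }]] >]]]]

5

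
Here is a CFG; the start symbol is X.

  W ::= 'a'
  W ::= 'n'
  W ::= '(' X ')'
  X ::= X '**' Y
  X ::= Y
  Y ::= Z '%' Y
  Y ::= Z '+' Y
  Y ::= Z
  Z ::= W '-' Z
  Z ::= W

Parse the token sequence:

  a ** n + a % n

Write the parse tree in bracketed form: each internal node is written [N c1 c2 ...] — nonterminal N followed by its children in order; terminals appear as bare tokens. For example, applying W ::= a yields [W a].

X
X ** Y
Y ** Y
Z ** Y
W ** Y
a ** Y
a ** Z + Y
a ** W + Y
a ** n + Y
a ** n + Z % Y
a ** n + W % Y
a ** n + a % Y
a ** n + a % Z
a ** n + a % W
a ** n + a % n

[X [X [Y [Z [W a]]]] ** [Y [Z [W n]] + [Y [Z [W a]] % [Y [Z [W n]]]]]]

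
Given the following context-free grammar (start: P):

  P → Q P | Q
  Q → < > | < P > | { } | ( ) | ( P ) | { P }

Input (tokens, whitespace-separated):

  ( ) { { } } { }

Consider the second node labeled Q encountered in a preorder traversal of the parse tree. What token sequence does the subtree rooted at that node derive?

{ { } }

[P [Q ( )] [P [Q { [P [Q { }]] }] [P [Q { }]]]]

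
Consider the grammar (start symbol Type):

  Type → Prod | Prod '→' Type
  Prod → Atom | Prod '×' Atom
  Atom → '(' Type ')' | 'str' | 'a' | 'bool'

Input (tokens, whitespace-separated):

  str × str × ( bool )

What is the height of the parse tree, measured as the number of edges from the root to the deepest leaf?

6

[Type [Prod [Prod [Prod [Atom str]] × [Atom str]] × [Atom ( [Type [Prod [Atom bool]]] )]]]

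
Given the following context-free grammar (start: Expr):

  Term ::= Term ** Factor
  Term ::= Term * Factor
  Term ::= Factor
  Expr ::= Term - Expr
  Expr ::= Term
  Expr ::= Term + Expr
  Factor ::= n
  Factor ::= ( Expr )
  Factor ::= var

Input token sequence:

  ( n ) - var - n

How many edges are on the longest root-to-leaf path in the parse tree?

6

[Expr [Term [Factor ( [Expr [Term [Factor n]]] )]] - [Expr [Term [Factor var]] - [Expr [Term [Factor n]]]]]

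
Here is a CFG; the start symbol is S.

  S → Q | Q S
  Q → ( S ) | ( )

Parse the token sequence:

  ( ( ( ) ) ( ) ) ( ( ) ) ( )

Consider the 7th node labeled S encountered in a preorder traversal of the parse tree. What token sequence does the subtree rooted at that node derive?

[S [Q ( [S [Q ( [S [Q ( )]] )] [S [Q ( )]]] )] [S [Q ( [S [Q ( )]] )] [S [Q ( )]]]]

( )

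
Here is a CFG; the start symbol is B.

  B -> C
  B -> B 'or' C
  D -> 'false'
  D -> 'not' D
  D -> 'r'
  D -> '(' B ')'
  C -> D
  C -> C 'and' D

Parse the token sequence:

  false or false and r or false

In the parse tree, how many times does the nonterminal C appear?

4

[B [B [B [C [D false]]] or [C [C [D false]] and [D r]]] or [C [D false]]]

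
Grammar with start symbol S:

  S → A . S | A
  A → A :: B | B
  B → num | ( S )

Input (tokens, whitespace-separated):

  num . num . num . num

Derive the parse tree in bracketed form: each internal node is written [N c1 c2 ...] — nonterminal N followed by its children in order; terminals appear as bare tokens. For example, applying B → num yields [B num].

[S [A [B num]] . [S [A [B num]] . [S [A [B num]] . [S [A [B num]]]]]]

S
A . S
B . S
num . S
num . A . S
num . B . S
num . num . S
num . num . A . S
num . num . B . S
num . num . num . S
num . num . num . A
num . num . num . B
num . num . num . num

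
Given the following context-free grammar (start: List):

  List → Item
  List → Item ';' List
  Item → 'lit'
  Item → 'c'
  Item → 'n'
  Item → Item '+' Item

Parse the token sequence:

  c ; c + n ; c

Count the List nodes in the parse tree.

3

[List [Item c] ; [List [Item [Item c] + [Item n]] ; [List [Item c]]]]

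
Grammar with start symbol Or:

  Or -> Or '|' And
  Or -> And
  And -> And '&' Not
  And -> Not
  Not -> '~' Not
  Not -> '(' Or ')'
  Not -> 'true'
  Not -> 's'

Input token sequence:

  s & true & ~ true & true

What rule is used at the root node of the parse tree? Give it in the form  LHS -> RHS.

[Or [And [And [And [And [Not s]] & [Not true]] & [Not ~ [Not true]]] & [Not true]]]

Or -> And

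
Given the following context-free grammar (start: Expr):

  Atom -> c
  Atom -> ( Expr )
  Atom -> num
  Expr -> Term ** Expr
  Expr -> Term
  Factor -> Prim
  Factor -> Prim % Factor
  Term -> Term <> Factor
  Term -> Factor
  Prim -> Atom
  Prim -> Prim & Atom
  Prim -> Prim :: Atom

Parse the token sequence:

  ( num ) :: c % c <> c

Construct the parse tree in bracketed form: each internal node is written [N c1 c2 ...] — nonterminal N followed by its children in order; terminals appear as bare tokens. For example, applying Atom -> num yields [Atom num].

Expr
Term
Term <> Factor
Factor <> Factor
Prim % Factor <> Factor
Prim :: Atom % Factor <> Factor
Atom :: Atom % Factor <> Factor
( Expr ) :: Atom % Factor <> Factor
( Term ) :: Atom % Factor <> Factor
( Factor ) :: Atom % Factor <> Factor
( Prim ) :: Atom % Factor <> Factor
( Atom ) :: Atom % Factor <> Factor
( num ) :: Atom % Factor <> Factor
( num ) :: c % Factor <> Factor
( num ) :: c % Prim <> Factor
( num ) :: c % Atom <> Factor
( num ) :: c % c <> Factor
( num ) :: c % c <> Prim
( num ) :: c % c <> Atom
( num ) :: c % c <> c

[Expr [Term [Term [Factor [Prim [Prim [Atom ( [Expr [Term [Factor [Prim [Atom num]]]]] )]] :: [Atom c]] % [Factor [Prim [Atom c]]]]] <> [Factor [Prim [Atom c]]]]]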